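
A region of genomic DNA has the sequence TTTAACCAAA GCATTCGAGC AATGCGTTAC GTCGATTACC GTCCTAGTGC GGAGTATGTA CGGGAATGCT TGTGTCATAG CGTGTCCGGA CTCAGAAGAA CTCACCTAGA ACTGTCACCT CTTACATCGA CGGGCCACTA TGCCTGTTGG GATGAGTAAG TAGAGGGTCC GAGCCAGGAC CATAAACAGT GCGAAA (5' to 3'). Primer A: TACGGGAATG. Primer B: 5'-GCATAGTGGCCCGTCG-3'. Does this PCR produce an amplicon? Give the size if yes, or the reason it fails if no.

Yes — an 85 bp product.

Primer A (TACGGGAATG) matches the top strand at positions 59–68; it acts as a forward primer.
Primer B's reverse complement is CGACGGGCCACTATGC, matching the top strand at positions 128–143; it acts as a reverse primer.
The 3' ends face each other across positions 59–143, giving an 85 bp product.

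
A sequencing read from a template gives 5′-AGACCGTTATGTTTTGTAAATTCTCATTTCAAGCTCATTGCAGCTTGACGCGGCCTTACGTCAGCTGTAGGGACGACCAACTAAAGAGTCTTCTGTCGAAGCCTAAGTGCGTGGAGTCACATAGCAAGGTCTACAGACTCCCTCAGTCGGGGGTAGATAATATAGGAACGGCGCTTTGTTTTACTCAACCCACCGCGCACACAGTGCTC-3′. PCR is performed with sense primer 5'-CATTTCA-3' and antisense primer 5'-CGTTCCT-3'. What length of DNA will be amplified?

Scanning the template, CATTTCA occurs at positions 25–31; this primer anneals to the bottom strand there with its 3' end pointing downstream.
The reverse primer's reverse complement is AGGAACG, which matches the template at positions 164–170.
Product length = (reverse-primer end) − (forward-primer start) + 1 = 170 − 25 + 1 = 146 bp.

146 bp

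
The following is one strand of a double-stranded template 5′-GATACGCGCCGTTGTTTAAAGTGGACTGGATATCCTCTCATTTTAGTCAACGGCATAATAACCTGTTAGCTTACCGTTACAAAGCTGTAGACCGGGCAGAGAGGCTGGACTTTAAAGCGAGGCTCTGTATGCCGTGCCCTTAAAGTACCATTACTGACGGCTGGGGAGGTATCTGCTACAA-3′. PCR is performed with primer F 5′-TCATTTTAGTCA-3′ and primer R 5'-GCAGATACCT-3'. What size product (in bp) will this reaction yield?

The forward primer matches the template at positions 38–49.
The reverse primer's reverse complement is AGGTATCTGC, which matches the template at positions 167–176.
The product runs from position 38 to position 176, so its length is 176 − 38 + 1 = 139 bp.

139 bp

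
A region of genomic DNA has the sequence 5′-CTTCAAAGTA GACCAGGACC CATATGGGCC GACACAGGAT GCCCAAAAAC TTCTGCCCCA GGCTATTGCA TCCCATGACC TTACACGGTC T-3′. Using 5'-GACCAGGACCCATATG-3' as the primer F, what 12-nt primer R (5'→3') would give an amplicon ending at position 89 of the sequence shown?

The forward primer binds at positions 11–26; the product's 3' end on the top strand is position 89.
The reverse primer anneals to the top strand over positions 78–89, i.e. to ACCTTACACGGT.
Its sequence written 5'→3' is the reverse complement: ACCGTGTAAGGT.

5'-ACCGTGTAAGGT-3'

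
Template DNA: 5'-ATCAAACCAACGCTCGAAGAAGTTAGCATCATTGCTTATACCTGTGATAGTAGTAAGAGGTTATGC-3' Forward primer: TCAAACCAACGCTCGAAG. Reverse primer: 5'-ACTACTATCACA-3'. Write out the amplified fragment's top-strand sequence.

5'-TCAAACCAACGCTCGAAGAAGTTAGCATCATTGCTTATACCTGTGATAGTAGT-3'

Forward primer TCAAACCAACGCTCGAAG is found on the top strand at positions 2–19.
Taking the reverse complement of ACTACTATCACA gives TGTGATAGTAGT, found at positions 43–54 on the template; the primer anneals here to the top strand with its 3' end pointing upstream.
The product is the template from position 2 through 54 (53 bp).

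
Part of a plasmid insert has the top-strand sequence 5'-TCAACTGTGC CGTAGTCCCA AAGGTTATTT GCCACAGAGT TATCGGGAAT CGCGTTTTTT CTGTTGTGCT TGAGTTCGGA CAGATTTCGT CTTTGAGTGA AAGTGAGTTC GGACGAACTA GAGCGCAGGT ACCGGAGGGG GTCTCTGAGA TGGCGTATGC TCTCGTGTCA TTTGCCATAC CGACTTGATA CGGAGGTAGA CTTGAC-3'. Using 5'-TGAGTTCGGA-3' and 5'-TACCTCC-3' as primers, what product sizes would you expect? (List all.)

128 bp, 95 bp

The forward primer TGAGTTCGGA matches the top strand at positions 71–80, 104–113.
The reverse primer's reverse complement is GGAGGTA, matching at positions 192–198.
Each forward site pairs with the reverse site to give a product ending at position 198: sizes 128, 95 bp.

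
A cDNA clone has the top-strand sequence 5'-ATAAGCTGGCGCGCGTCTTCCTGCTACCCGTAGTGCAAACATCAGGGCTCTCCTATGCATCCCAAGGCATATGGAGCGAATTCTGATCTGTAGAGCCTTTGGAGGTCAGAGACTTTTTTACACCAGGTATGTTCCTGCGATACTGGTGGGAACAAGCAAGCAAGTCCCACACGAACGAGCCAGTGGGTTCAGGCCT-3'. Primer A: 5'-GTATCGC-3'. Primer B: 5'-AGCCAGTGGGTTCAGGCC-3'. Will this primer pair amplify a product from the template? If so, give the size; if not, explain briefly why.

Primer A (GTATCGC) has reverse complement GCGATAC, which matches the top strand at positions 137–143; primer A anneals to the top strand there with its 3' end pointing upstream toward position 137.
Primer B (AGCCAGTGGGTTCAGGCC) matches the top strand directly at positions 178–195; it anneals to the bottom strand with its 3' end pointing downstream toward position 195.
The 3' ends diverge (primer A extends toward position 1, primer B toward position 196), so the primers never converge on a shared product.

No product — the primers' 3' ends point away from each other.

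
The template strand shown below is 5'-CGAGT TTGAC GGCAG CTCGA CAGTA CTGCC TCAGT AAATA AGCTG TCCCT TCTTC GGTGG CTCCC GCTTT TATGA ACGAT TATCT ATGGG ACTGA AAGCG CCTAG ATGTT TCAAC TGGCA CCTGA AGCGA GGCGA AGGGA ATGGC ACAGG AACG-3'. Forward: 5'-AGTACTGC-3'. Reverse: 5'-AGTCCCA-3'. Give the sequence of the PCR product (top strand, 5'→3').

5'-AGTACTGCCTCAGTAAATAAGCTGTCCCTTCTTCGGTGGCTCCCGCTTTTATGAACGATTATCTATGGGACT-3'

Scanning the template, AGTACTGC occurs at positions 22–29; this primer anneals to the bottom strand there with its 3' end pointing downstream.
The reverse primer's reverse complement is TGGGACT, which matches the template at positions 87–93.
The product is the template from position 22 through 93 (72 bp).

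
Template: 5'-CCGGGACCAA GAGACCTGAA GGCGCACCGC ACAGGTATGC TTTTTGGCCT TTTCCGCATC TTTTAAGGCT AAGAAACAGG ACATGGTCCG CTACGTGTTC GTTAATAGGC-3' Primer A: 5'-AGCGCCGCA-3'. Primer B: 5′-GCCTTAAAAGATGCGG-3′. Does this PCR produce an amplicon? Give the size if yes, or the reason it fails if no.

Primer A (AGCGCCGCA) does not match the top strand, and its reverse complement TGCGGCGCT does not match either.
With no annealing site for primer A, no amplification occurs.

No product — primer A has no binding site in the template.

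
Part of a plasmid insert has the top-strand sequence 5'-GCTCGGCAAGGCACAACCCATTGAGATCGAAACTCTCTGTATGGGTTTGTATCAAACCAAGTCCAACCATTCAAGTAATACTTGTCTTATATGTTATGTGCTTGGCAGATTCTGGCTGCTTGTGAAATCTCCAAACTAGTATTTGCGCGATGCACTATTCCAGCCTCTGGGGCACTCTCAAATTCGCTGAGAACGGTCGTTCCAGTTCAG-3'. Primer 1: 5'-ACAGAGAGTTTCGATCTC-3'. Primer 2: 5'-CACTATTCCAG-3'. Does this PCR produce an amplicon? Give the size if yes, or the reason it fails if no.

No product — the primers' 3' ends point away from each other.

Primer 1 (ACAGAGAGTTTCGATCTC) has reverse complement GAGATCGAAACTCTCTGT, which matches the top strand at positions 23–40; primer 1 anneals to the top strand there with its 3' end pointing upstream toward position 23.
Primer 2 (CACTATTCCAG) matches the top strand directly at positions 153–163; it anneals to the bottom strand with its 3' end pointing downstream toward position 163.
The 3' ends diverge (primer 1 extends toward position 1, primer 2 toward position 210), so the primers never converge on a shared product.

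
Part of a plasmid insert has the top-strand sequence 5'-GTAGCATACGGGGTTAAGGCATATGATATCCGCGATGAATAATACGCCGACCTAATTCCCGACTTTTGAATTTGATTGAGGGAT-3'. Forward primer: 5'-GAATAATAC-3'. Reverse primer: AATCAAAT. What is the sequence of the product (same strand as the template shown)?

Scanning the template, GAATAATAC occurs at positions 37–45; this primer anneals to the bottom strand there with its 3' end pointing downstream.
Taking the reverse complement of AATCAAAT gives ATTTGATT, found at positions 70–77 on the template; the primer anneals here to the top strand with its 3' end pointing upstream.
The product is the template from position 37 through 77 (41 bp).

5'-GAATAATACGCCGACCTAATTCCCGACTTTTGAATTTGATT-3'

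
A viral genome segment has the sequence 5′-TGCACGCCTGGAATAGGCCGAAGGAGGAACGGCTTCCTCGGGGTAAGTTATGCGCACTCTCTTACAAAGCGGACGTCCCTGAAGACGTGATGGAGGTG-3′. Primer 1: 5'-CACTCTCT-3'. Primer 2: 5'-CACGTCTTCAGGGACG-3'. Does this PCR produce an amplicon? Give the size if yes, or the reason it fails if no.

Yes — a 35 bp product.

Primer 1 (CACTCTCT) matches the top strand at positions 55–62; it acts as a forward primer.
Primer 2's reverse complement is CGTCCCTGAAGACGTG, matching the top strand at positions 74–89; it acts as a reverse primer.
The 3' ends face each other across positions 55–89, giving a 35 bp product.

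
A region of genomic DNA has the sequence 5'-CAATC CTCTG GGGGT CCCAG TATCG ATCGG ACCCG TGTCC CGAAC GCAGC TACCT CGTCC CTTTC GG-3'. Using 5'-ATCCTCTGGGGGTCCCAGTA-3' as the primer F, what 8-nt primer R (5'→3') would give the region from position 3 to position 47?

5'-GCGTTCGG-3'

The product's 3' end on the top strand is position 47.
The reverse primer anneals to the top strand over positions 40–47, i.e. to CCGAACGC.
Its sequence written 5'→3' is the reverse complement: GCGTTCGG.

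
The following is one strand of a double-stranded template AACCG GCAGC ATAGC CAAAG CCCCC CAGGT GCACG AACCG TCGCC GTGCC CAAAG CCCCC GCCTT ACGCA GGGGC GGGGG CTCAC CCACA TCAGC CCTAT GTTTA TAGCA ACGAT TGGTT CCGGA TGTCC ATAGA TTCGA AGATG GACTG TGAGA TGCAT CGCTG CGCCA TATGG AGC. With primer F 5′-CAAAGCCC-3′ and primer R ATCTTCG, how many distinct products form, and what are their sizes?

The forward primer CAAAGCCC matches the top strand at positions 16–23, 51–58.
The reverse primer's reverse complement is CGAAGAT, matching at positions 138–144.
Each forward site pairs with the reverse site to give a product ending at position 144: sizes 129, 94 bp.

Two products: 129 bp, 94 bp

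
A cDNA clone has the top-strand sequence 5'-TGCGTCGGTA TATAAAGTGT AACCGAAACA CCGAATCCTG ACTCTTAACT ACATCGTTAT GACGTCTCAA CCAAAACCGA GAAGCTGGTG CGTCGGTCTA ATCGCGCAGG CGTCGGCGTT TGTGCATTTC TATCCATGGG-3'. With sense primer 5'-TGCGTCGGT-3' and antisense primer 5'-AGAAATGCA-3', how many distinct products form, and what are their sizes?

Two products: 131 bp, 43 bp

The forward primer TGCGTCGGT matches the top strand at positions 1–9, 89–97.
The reverse primer's reverse complement is TGCATTTCT, matching at positions 123–131.
Each forward site pairs with the reverse site to give a product ending at position 131: sizes 131, 43 bp.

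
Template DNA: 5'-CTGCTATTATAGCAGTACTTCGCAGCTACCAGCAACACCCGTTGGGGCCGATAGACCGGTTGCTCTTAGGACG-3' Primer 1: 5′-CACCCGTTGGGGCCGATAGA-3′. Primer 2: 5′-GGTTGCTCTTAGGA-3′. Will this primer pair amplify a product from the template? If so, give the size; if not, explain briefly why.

No product — both primers anneal to the same strand and extend in the same direction.

Primer 1 (CACCCGTTGGGGCCGATAGA) matches the top strand at positions 36–55 (3' end points downstream).
Primer 2 (GGTTGCTCTTAGGA) also matches the top strand directly, at positions 58–71 — its reverse complement TCCTAAGAGCAACC is not present.
Both primers anneal to the bottom strand with 3' ends pointing the same way, so neither can prime synthesis back toward the other.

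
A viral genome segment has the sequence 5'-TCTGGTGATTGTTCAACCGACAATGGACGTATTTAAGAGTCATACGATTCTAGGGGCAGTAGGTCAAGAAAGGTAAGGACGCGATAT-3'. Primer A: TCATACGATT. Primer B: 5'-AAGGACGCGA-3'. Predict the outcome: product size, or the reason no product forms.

No product — both primers anneal to the same strand and extend in the same direction.

Primer A (TCATACGATT) matches the top strand at positions 40–49 (3' end points downstream).
Primer B (AAGGACGCGA) also matches the top strand directly, at positions 75–84 — its reverse complement TCGCGTCCTT is not present.
Both primers anneal to the bottom strand with 3' ends pointing the same way, so neither can prime synthesis back toward the other.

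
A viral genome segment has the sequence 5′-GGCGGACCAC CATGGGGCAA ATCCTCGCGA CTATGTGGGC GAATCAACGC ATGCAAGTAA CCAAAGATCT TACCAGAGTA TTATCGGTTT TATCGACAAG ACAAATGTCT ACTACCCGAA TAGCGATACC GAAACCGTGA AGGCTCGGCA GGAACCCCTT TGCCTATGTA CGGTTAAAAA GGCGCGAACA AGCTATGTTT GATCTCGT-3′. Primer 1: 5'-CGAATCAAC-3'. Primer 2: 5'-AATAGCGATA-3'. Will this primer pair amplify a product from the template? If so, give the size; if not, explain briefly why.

No product — both primers anneal to the same strand and extend in the same direction.

Primer 1 (CGAATCAAC) matches the top strand at positions 40–48 (3' end points downstream).
Primer 2 (AATAGCGATA) also matches the top strand directly, at positions 119–128 — its reverse complement TATCGCTATT is not present.
Both primers anneal to the bottom strand with 3' ends pointing the same way, so neither can prime synthesis back toward the other.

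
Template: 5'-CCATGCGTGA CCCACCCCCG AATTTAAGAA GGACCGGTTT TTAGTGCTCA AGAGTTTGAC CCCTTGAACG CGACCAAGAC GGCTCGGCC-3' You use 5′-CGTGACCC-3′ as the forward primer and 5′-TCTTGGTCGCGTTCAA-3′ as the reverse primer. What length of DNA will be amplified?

Forward primer CGTGACCC is found on the top strand at positions 6–13.
Reverse complement of the reverse primer: TTGAACGCGACCAAGA. This occurs on the top strand at positions 64–79.
Amplicon spans positions 6–79: 74 bp.

74 bp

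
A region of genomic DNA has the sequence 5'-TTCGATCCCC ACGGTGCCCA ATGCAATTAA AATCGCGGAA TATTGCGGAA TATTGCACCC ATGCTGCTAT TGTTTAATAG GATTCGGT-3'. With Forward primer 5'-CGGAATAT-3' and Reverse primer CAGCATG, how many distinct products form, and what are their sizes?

The forward primer CGGAATAT matches the top strand at positions 36–43, 46–53.
The reverse primer's reverse complement is CATGCTG, matching at positions 60–66.
Each forward site pairs with the reverse site to give a product ending at position 66: sizes 31, 21 bp.

Two products: 31 bp, 21 bp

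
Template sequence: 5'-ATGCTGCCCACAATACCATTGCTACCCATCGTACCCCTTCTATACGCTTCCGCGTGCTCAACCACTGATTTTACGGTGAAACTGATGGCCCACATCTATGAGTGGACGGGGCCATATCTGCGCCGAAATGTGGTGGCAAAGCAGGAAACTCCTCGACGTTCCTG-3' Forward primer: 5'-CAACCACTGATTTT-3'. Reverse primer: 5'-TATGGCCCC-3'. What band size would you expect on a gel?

The forward primer matches the template at positions 59–72.
Reverse complement of the reverse primer: GGGGCCATA. This occurs on the top strand at positions 108–116.
Product length = (reverse-primer end) − (forward-primer start) + 1 = 116 − 59 + 1 = 58 bp.

58 bp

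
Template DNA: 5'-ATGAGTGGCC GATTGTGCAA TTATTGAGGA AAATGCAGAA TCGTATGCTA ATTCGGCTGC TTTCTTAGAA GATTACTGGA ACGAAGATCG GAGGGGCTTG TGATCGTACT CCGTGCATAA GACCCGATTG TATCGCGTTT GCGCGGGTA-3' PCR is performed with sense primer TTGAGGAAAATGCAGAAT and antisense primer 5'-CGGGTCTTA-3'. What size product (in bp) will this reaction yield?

Scanning the template, TTGAGGAAAATGCAGAAT occurs at positions 24–41; this primer anneals to the bottom strand there with its 3' end pointing downstream.
The reverse primer's reverse complement is TAAGACCCG, which matches the template at positions 118–126.
The product runs from position 24 to position 126, so its length is 126 − 24 + 1 = 103 bp.

103 bp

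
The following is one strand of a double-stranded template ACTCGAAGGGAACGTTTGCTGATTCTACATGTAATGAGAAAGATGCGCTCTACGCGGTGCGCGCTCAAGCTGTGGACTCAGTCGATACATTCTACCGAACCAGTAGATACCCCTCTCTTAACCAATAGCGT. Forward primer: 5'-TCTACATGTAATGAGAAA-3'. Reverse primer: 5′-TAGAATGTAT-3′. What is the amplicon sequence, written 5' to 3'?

5'-TCTACATGTAATGAGAAAGATGCGCTCTACGCGGTGCGCGCTCAAGCTGTGGACTCAGTCGATACATTCTA-3'

The forward primer matches the template at positions 24–41.
The reverse primer's reverse complement is ATACATTCTA, which matches the template at positions 85–94.
The product is the template from position 24 through 94 (71 bp).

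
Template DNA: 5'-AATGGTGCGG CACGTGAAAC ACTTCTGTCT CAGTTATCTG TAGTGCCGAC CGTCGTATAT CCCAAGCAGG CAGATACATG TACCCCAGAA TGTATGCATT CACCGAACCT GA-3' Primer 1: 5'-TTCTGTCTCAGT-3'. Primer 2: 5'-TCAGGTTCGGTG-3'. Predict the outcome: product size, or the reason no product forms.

Primer 1 (TTCTGTCTCAGT) matches the top strand at positions 23–34; it acts as a forward primer.
Primer 2's reverse complement is CACCGAACCTGA, matching the top strand at positions 101–112; it acts as a reverse primer.
The 3' ends face each other across positions 23–112, giving a 90 bp product.

Yes — a 90 bp product.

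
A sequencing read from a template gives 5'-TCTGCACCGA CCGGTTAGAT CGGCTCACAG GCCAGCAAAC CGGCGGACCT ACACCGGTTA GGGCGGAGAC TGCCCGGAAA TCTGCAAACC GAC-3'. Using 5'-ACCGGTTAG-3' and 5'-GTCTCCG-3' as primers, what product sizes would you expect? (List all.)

The forward primer ACCGGTTAG matches the top strand at positions 10–18, 53–61.
The reverse primer's reverse complement is CGGAGAC, matching at positions 64–70.
Each forward site pairs with the reverse site to give a product ending at position 70: sizes 61, 18 bp.

61 bp, 18 bp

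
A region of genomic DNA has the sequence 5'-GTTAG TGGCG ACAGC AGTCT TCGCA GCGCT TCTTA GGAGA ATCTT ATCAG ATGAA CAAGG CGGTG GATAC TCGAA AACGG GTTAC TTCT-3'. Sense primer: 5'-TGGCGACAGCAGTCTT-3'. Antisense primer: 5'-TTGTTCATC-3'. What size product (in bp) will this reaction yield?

The forward primer matches the template at positions 6–21.
Reverse complement of the reverse primer: GATGAACAA. This occurs on the top strand at positions 50–58.
The product runs from position 6 to position 58, so its length is 58 − 6 + 1 = 53 bp.

53 bp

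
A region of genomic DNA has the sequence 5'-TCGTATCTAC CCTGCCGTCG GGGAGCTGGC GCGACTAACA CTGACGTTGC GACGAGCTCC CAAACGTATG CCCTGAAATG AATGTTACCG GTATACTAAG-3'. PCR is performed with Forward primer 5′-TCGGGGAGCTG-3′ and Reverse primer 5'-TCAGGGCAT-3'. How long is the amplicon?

59 bp

Forward primer TCGGGGAGCTG is found on the top strand at positions 18–28.
Reverse complement of the reverse primer: ATGCCCTGA. This occurs on the top strand at positions 68–76.
The product runs from position 18 to position 76, so its length is 76 − 18 + 1 = 59 bp.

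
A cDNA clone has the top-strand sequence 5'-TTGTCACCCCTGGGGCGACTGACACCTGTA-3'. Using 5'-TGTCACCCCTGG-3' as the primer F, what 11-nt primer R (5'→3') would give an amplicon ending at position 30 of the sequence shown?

5'-TACAGGTGTCA-3'

The forward primer binds at positions 2–13; the product's 3' end on the top strand is position 30.
The reverse primer anneals to the top strand over positions 20–30, i.e. to TGACACCTGTA.
Its sequence written 5'→3' is the reverse complement: TACAGGTGTCA.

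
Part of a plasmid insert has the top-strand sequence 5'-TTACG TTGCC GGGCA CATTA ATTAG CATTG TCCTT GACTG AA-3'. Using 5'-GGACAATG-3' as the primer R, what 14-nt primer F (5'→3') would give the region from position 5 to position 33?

The reverse primer's reverse complement CATTGTCC matches the template at positions 26–33; the product starts at position 5.
The forward primer is identical to the top strand over positions 5–18: GTTGCCGGGCACAT.

5'-GTTGCCGGGCACAT-3'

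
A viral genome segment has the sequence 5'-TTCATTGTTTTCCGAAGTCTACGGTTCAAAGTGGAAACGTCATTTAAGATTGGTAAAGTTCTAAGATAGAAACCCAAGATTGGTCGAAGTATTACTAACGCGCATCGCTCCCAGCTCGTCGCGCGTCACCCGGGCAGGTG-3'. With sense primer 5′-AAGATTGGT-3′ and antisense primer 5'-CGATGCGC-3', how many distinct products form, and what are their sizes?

Two products: 62 bp, 32 bp

The forward primer AAGATTGGT matches the top strand at positions 46–54, 76–84.
The reverse primer's reverse complement is GCGCATCG, matching at positions 100–107.
Each forward site pairs with the reverse site to give a product ending at position 107: sizes 62, 32 bp.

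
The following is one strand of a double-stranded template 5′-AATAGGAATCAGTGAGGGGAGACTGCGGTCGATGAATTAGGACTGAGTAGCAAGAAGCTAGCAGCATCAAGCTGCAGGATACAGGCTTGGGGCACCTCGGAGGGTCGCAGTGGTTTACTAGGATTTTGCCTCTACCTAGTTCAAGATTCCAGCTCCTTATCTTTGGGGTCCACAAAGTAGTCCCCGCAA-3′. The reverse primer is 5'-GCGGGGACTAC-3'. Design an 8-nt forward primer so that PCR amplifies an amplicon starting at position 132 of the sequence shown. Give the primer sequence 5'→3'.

The reverse primer's reverse complement GTAGTCCCCGC matches the template at positions 177–187; the product starts at position 132.
The forward primer is identical to the top strand over positions 132–139: CTACCTAG.

5'-CTACCTAG-3'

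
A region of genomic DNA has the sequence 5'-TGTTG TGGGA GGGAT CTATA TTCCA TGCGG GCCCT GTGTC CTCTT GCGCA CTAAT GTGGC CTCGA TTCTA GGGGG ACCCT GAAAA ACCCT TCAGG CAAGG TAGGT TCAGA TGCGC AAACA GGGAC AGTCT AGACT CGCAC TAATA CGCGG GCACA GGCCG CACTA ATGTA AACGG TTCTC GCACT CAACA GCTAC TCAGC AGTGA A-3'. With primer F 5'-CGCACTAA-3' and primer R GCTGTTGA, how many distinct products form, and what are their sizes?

The forward primer CGCACTAA matches the top strand at positions 47–54, 136–143, 159–166.
The reverse primer's reverse complement is TCAACAGC, matching at positions 185–192.
Each forward site pairs with the reverse site to give a product ending at position 192: sizes 146, 57, 34 bp.

Three products: 146 bp, 57 bp, 34 bp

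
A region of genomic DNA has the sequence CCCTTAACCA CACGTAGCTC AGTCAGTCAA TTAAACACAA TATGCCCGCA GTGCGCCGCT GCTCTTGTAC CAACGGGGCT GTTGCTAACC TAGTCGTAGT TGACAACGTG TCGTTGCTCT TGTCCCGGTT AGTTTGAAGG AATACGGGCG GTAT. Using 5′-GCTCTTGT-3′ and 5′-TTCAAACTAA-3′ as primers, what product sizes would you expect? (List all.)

78 bp, 23 bp

The forward primer GCTCTTGT matches the top strand at positions 61–68, 116–123.
The reverse primer's reverse complement is TTAGTTTGAA, matching at positions 129–138.
Each forward site pairs with the reverse site to give a product ending at position 138: sizes 78, 23 bp.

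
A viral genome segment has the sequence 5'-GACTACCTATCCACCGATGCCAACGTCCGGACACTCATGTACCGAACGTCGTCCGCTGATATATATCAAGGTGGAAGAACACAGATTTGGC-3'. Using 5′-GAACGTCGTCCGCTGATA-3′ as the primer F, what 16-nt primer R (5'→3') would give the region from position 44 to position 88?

5'-AAATCTGTGTTCTTCC-3'

The product's 3' end on the top strand is position 88.
The reverse primer anneals to the top strand over positions 73–88, i.e. to GGAAGAACACAGATTT.
Its sequence written 5'→3' is the reverse complement: AAATCTGTGTTCTTCC.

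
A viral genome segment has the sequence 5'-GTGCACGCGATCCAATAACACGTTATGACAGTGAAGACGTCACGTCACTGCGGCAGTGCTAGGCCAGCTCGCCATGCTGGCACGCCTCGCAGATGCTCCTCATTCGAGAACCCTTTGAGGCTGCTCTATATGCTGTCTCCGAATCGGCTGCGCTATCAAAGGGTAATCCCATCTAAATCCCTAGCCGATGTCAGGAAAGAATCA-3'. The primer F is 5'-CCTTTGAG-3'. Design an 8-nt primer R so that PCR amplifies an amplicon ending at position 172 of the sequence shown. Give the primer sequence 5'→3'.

The forward primer binds at positions 112–119; the product's 3' end on the top strand is position 172.
The reverse primer anneals to the top strand over positions 165–172, i.e. to AATCCCAT.
Its sequence written 5'→3' is the reverse complement: ATGGGATT.

5'-ATGGGATT-3'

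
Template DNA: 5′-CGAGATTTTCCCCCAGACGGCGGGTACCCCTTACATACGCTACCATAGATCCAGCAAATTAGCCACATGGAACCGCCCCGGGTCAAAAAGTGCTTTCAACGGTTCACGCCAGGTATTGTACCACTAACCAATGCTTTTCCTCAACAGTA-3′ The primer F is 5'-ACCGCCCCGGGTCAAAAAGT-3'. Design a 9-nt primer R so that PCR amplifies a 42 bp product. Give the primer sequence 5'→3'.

The forward primer binds at positions 72–91, so a 42 bp product ends at position 72 + 42 − 1 = 113.
The reverse primer anneals to the top strand over positions 105–113, i.e. to CACGCCAGG.
Its sequence written 5'→3' is the reverse complement: CCTGGCGTG.

5'-CCTGGCGTG-3'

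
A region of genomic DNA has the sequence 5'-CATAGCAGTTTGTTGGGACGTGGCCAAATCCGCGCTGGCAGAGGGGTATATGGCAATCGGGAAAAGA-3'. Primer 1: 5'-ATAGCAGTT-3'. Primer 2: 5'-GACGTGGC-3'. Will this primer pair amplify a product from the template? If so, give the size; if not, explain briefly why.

No product — both primers anneal to the same strand and extend in the same direction.

Primer 1 (ATAGCAGTT) matches the top strand at positions 2–10 (3' end points downstream).
Primer 2 (GACGTGGC) also matches the top strand directly, at positions 17–24 — its reverse complement GCCACGTC is not present.
Both primers anneal to the bottom strand with 3' ends pointing the same way, so neither can prime synthesis back toward the other.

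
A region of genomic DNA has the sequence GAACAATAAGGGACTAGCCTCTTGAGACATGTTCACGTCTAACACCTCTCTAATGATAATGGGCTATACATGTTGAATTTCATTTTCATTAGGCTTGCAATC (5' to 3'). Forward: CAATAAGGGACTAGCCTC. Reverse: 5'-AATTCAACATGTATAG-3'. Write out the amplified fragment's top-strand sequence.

The forward primer matches the template at positions 4–21.
The reverse primer's reverse complement is CTATACATGTTGAATT, which matches the template at positions 64–79.
The product is the template from position 4 through 79 (76 bp).

5'-CAATAAGGGACTAGCCTCTTGAGACATGTTCACGTCTAACACCTCTCTAATGATAATGGGCTATACATGTTGAATT-3'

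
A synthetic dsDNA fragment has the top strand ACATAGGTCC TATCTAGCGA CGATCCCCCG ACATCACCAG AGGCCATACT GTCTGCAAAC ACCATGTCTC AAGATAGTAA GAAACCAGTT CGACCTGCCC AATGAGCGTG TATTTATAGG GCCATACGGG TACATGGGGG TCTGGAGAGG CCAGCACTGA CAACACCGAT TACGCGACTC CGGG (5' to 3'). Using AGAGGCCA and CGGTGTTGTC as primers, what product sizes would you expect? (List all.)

The forward primer AGAGGCCA matches the top strand at positions 39–46, 146–153.
The reverse primer's reverse complement is GACAACACCG, matching at positions 159–168.
Each forward site pairs with the reverse site to give a product ending at position 168: sizes 130, 23 bp.

130 bp, 23 bp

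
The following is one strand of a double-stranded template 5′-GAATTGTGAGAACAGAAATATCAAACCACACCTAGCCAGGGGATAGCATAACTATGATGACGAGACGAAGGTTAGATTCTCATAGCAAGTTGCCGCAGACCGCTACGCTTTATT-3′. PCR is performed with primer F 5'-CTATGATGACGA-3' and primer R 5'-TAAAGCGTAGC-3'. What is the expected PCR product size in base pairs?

61 bp

Forward primer CTATGATGACGA is found on the top strand at positions 52–63.
The reverse primer's reverse complement is GCTACGCTTTA, which matches the template at positions 102–112.
Amplicon spans positions 52–112: 61 bp.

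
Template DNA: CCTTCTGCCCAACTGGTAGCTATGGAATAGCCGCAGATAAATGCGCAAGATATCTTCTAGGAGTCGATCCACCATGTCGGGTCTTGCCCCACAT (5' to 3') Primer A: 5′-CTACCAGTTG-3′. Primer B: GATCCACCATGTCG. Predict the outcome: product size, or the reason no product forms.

Primer A (CTACCAGTTG) has reverse complement CAACTGGTAG, which matches the top strand at positions 10–19; primer A anneals to the top strand there with its 3' end pointing upstream toward position 10.
Primer B (GATCCACCATGTCG) matches the top strand directly at positions 66–79; it anneals to the bottom strand with its 3' end pointing downstream toward position 79.
The 3' ends diverge (primer A extends toward position 1, primer B toward position 94), so the primers never converge on a shared product.

No product — the primers' 3' ends point away from each other.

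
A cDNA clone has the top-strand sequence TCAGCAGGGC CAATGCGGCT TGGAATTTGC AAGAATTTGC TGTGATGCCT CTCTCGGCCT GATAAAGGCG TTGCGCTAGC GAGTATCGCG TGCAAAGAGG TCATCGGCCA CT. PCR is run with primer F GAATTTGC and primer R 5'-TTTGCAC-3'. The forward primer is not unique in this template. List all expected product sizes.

The forward primer GAATTTGC matches the top strand at positions 23–30, 33–40.
The reverse primer's reverse complement is GTGCAAA, matching at positions 90–96.
Each forward site pairs with the reverse site to give a product ending at position 96: sizes 74, 64 bp.

74 bp, 64 bp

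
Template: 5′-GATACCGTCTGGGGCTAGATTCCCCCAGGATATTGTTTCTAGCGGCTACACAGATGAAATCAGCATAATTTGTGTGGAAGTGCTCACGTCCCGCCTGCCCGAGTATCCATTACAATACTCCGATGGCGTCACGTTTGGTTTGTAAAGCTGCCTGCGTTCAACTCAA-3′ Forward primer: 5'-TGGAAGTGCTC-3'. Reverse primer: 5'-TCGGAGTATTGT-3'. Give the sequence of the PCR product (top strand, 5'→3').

5'-TGGAAGTGCTCACGTCCCGCCTGCCCGAGTATCCATTACAATACTCCGA-3'

The forward primer matches the template at positions 75–85.
Taking the reverse complement of TCGGAGTATTGT gives ACAATACTCCGA, found at positions 112–123 on the template; the primer anneals here to the top strand with its 3' end pointing upstream.
The product is the template from position 75 through 123 (49 bp).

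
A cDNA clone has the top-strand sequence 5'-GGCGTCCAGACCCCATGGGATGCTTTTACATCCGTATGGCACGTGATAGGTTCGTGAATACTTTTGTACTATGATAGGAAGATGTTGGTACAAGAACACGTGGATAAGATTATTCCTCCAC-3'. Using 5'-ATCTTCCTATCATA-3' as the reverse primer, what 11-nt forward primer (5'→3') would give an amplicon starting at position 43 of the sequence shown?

The reverse primer's reverse complement TATGATAGGAAGAT matches the template at positions 70–83; the product starts at position 43.
The forward primer is identical to the top strand over positions 43–53: GTGATAGGTTC.

5'-GTGATAGGTTC-3'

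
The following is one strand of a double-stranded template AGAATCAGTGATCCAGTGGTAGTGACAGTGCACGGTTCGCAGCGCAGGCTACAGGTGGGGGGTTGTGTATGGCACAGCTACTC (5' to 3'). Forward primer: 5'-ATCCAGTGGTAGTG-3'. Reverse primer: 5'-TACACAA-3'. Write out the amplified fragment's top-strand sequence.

5'-ATCCAGTGGTAGTGACAGTGCACGGTTCGCAGCGCAGGCTACAGGTGGGGGGTTGTGTA-3'

The forward primer matches the template at positions 11–24.
Reverse complement of the reverse primer: TTGTGTA. This occurs on the top strand at positions 63–69.
The product is the template from position 11 through 69 (59 bp).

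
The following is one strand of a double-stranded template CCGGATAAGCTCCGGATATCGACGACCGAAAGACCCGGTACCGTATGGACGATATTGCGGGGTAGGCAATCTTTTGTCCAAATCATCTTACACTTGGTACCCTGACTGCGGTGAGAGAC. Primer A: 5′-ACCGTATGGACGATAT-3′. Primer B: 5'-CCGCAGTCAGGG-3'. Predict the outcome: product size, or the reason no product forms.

Yes — a 72 bp product.

Primer A (ACCGTATGGACGATAT) matches the top strand at positions 40–55; it acts as a forward primer.
Primer B's reverse complement is CCCTGACTGCGG, matching the top strand at positions 100–111; it acts as a reverse primer.
The 3' ends face each other across positions 40–111, giving a 72 bp product.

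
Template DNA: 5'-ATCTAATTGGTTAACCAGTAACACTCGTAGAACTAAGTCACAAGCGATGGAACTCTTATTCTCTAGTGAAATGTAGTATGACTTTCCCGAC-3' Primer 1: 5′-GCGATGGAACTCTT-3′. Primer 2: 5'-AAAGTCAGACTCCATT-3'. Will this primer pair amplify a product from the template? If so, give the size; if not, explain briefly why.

No product — primer 2 has no binding site in the template.

Primer 2 (AAAGTCAGACTCCATT) does not match the top strand, and its reverse complement AATGGAGTCTGACTTT does not match either.
With no annealing site for primer 2, no amplification occurs.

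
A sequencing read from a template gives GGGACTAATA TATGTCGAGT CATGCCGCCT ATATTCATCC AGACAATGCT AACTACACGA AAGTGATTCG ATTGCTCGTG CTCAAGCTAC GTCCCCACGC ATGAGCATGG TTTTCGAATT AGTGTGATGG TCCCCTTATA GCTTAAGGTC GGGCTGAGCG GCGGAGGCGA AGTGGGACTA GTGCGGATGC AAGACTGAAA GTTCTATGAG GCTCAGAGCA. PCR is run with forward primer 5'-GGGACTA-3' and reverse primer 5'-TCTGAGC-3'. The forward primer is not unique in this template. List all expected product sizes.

The forward primer GGGACTA matches the top strand at positions 1–7, 174–180.
The reverse primer's reverse complement is GCTCAGA, matching at positions 211–217.
Each forward site pairs with the reverse site to give a product ending at position 217: sizes 217, 44 bp.

217 bp, 44 bp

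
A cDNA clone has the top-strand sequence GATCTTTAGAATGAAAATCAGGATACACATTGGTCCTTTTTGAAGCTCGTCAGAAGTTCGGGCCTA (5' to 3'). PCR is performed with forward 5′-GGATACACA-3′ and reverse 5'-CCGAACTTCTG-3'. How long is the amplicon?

Forward primer GGATACACA is found on the top strand at positions 21–29.
Taking the reverse complement of CCGAACTTCTG gives CAGAAGTTCGG, found at positions 51–61 on the template; the primer anneals here to the top strand with its 3' end pointing upstream.
Amplicon spans positions 21–61: 41 bp.

41 bp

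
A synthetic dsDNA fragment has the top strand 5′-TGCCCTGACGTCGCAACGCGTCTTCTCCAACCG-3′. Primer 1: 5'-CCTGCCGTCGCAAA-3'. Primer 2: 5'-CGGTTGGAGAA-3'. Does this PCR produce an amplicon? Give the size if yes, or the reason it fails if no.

No product — primer 1 has no binding site in the template.

Primer 1 (CCTGCCGTCGCAAA) does not match the top strand, and its reverse complement TTTGCGACGGCAGG does not match either.
With no annealing site for primer 1, no amplification occurs.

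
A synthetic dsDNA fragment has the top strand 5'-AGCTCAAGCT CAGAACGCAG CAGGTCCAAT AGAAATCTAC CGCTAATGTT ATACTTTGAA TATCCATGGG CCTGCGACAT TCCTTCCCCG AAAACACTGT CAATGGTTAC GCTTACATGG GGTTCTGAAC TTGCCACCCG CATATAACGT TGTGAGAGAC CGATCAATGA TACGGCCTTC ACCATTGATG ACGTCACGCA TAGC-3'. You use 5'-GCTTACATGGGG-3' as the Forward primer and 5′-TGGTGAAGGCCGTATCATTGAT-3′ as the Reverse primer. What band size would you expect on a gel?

74 bp

Forward primer GCTTACATGGGG is found on the top strand at positions 111–122.
Taking the reverse complement of TGGTGAAGGCCGTATCATTGAT gives ATCAATGATACGGCCTTCACCA, found at positions 163–184 on the template; the primer anneals here to the top strand with its 3' end pointing upstream.
The product runs from position 111 to position 184, so its length is 184 − 111 + 1 = 74 bp.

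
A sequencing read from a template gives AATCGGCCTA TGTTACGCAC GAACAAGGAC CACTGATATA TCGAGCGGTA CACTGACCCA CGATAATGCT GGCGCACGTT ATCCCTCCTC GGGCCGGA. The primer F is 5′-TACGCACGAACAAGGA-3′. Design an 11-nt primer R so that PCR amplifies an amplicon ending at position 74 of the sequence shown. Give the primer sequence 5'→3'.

5'-CGCCAGCATTA-3'

The forward primer binds at positions 14–29; the product's 3' end on the top strand is position 74.
The reverse primer anneals to the top strand over positions 64–74, i.e. to TAATGCTGGCG.
Its sequence written 5'→3' is the reverse complement: CGCCAGCATTA.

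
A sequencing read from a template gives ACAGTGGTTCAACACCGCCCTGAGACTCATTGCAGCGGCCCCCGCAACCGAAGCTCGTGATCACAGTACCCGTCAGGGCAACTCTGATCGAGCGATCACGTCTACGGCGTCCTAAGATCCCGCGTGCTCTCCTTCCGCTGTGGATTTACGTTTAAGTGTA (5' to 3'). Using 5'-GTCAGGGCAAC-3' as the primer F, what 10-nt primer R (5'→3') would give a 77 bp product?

5'-TAAATCCACA-3'

The forward primer binds at positions 72–82, so a 77 bp product ends at position 72 + 77 − 1 = 148.
The reverse primer anneals to the top strand over positions 139–148, i.e. to TGTGGATTTA.
Its sequence written 5'→3' is the reverse complement: TAAATCCACA.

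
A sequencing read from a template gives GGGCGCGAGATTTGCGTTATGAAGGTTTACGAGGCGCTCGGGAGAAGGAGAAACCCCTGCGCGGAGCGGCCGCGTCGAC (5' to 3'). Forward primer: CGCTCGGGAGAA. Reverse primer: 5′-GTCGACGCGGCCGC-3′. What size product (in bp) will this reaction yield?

45 bp

The forward primer matches the template at positions 35–46.
The reverse primer's reverse complement is GCGGCCGCGTCGAC, which matches the template at positions 66–79.
Amplicon spans positions 35–79: 45 bp.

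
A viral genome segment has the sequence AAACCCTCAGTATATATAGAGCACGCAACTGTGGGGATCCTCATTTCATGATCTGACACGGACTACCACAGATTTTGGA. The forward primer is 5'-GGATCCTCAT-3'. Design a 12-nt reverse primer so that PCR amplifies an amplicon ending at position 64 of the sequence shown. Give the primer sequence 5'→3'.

The forward primer binds at positions 35–44; the product's 3' end on the top strand is position 64.
The reverse primer anneals to the top strand over positions 53–64, i.e. to CTGACACGGACT.
Its sequence written 5'→3' is the reverse complement: AGTCCGTGTCAG.

5'-AGTCCGTGTCAG-3'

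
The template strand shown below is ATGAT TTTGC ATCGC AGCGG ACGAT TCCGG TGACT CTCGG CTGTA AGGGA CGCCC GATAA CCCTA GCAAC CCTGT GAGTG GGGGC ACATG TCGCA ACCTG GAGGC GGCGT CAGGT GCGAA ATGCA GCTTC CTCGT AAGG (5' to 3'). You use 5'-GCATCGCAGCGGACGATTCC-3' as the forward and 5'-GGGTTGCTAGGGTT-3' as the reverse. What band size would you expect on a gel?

64 bp

The forward primer matches the template at positions 9–28.
Reverse complement of the reverse primer: AACCCTAGCAACCC. This occurs on the top strand at positions 59–72.
Product length = (reverse-primer end) − (forward-primer start) + 1 = 72 − 9 + 1 = 64 bp.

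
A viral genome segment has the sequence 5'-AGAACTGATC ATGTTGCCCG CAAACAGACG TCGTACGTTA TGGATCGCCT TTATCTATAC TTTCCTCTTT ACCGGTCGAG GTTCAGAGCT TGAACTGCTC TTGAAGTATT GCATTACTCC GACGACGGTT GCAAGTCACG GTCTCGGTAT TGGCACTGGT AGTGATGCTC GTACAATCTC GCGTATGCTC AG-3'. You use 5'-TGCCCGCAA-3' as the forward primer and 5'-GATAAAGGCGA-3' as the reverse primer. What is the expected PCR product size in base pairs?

Forward primer TGCCCGCAA is found on the top strand at positions 15–23.
Taking the reverse complement of GATAAAGGCGA gives TCGCCTTTATC, found at positions 45–55 on the template; the primer anneals here to the top strand with its 3' end pointing upstream.
Product length = (reverse-primer end) − (forward-primer start) + 1 = 55 − 15 + 1 = 41 bp.

41 bp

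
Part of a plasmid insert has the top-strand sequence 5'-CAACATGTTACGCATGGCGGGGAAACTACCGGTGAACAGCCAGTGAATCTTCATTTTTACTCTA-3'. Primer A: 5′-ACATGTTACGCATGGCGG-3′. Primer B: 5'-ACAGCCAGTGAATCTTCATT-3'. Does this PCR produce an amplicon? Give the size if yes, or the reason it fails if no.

No product — both primers anneal to the same strand and extend in the same direction.

Primer A (ACATGTTACGCATGGCGG) matches the top strand at positions 3–20 (3' end points downstream).
Primer B (ACAGCCAGTGAATCTTCATT) also matches the top strand directly, at positions 36–55 — its reverse complement AATGAAGATTCACTGGCTGT is not present.
Both primers anneal to the bottom strand with 3' ends pointing the same way, so neither can prime synthesis back toward the other.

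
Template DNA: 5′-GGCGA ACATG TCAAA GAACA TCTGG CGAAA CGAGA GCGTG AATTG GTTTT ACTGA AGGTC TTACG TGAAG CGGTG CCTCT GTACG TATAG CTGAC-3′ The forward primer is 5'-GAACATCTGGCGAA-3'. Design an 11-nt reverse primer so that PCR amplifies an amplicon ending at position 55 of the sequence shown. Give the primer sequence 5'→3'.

5'-TCAGTAAAACC-3'

The forward primer binds at positions 16–29; the product's 3' end on the top strand is position 55.
The reverse primer anneals to the top strand over positions 45–55, i.e. to GGTTTTACTGA.
Its sequence written 5'→3' is the reverse complement: TCAGTAAAACC.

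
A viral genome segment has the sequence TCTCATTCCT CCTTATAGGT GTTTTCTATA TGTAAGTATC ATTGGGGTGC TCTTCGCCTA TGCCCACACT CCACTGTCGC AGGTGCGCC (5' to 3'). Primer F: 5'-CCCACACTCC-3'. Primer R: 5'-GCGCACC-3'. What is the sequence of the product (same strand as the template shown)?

5'-CCCACACTCCACTGTCGCAGGTGCGC-3'

Scanning the template, CCCACACTCC occurs at positions 63–72; this primer anneals to the bottom strand there with its 3' end pointing downstream.
Reverse complement of the reverse primer: GGTGCGC. This occurs on the top strand at positions 82–88.
The product is the template from position 63 through 88 (26 bp).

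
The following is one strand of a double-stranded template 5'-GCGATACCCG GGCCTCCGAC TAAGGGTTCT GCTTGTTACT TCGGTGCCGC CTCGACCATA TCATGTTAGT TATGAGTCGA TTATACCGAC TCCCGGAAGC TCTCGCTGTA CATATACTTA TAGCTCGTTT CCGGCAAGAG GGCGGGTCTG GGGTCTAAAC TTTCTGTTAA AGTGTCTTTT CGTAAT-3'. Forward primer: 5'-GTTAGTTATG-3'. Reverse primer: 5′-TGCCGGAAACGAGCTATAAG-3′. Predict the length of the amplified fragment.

The forward primer matches the template at positions 65–74.
The reverse primer's reverse complement is CTTATAGCTCGTTTCCGGCA, which matches the template at positions 117–136.
Amplicon spans positions 65–136: 72 bp.

72 bp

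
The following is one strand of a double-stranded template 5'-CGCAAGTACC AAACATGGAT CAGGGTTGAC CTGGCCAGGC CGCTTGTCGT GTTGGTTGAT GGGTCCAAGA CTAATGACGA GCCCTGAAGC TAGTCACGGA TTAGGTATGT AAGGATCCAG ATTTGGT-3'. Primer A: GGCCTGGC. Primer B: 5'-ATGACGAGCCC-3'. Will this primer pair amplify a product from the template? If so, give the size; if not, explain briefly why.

No product — the primers' 3' ends point away from each other.

Primer A (GGCCTGGC) has reverse complement GCCAGGCC, which matches the top strand at positions 34–41; primer A anneals to the top strand there with its 3' end pointing upstream toward position 34.
Primer B (ATGACGAGCCC) matches the top strand directly at positions 74–84; it anneals to the bottom strand with its 3' end pointing downstream toward position 84.
The 3' ends diverge (primer A extends toward position 1, primer B toward position 127), so the primers never converge on a shared product.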